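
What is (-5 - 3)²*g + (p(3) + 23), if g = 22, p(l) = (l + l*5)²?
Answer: 1755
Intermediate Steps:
p(l) = 36*l² (p(l) = (l + 5*l)² = (6*l)² = 36*l²)
(-5 - 3)²*g + (p(3) + 23) = (-5 - 3)²*22 + (36*3² + 23) = (-8)²*22 + (36*9 + 23) = 64*22 + (324 + 23) = 1408 + 347 = 1755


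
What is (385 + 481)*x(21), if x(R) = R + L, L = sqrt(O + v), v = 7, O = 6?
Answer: 18186 + 866*sqrt(13) ≈ 21308.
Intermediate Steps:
L = sqrt(13) (L = sqrt(6 + 7) = sqrt(13) ≈ 3.6056)
x(R) = R + sqrt(13)
(385 + 481)*x(21) = (385 + 481)*(21 + sqrt(13)) = 866*(21 + sqrt(13)) = 18186 + 866*sqrt(13)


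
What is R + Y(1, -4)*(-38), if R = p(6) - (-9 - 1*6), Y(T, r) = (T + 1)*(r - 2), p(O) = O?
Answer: 477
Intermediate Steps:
Y(T, r) = (1 + T)*(-2 + r)
R = 21 (R = 6 - (-9 - 1*6) = 6 - (-9 - 6) = 6 - 1*(-15) = 6 + 15 = 21)
R + Y(1, -4)*(-38) = 21 + (-2 - 4 - 2*1 + 1*(-4))*(-38) = 21 + (-2 - 4 - 2 - 4)*(-38) = 21 - 12*(-38) = 21 + 456 = 477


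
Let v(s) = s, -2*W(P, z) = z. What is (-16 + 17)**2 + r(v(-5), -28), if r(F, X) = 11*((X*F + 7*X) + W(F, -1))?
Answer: -1219/2 ≈ -609.50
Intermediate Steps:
W(P, z) = -z/2
r(F, X) = 11/2 + 77*X + 11*F*X (r(F, X) = 11*((X*F + 7*X) - 1/2*(-1)) = 11*((F*X + 7*X) + 1/2) = 11*((7*X + F*X) + 1/2) = 11*(1/2 + 7*X + F*X) = 11/2 + 77*X + 11*F*X)
(-16 + 17)**2 + r(v(-5), -28) = (-16 + 17)**2 + (11/2 + 77*(-28) + 11*(-5)*(-28)) = 1**2 + (11/2 - 2156 + 1540) = 1 - 1221/2 = -1219/2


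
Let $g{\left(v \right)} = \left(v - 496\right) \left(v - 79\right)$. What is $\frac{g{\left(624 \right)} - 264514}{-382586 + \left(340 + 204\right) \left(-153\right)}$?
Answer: $\frac{97377}{232909} \approx 0.41809$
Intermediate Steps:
$g{\left(v \right)} = \left(-496 + v\right) \left(-79 + v\right)$
$\frac{g{\left(624 \right)} - 264514}{-382586 + \left(340 + 204\right) \left(-153\right)} = \frac{\left(39184 + 624^{2} - 358800\right) - 264514}{-382586 + \left(340 + 204\right) \left(-153\right)} = \frac{\left(39184 + 389376 - 358800\right) - 264514}{-382586 + 544 \left(-153\right)} = \frac{69760 - 264514}{-382586 - 83232} = - \frac{194754}{-465818} = \left(-194754\right) \left(- \frac{1}{465818}\right) = \frac{97377}{232909}$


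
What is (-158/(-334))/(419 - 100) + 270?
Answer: 14383789/53273 ≈ 270.00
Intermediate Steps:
(-158/(-334))/(419 - 100) + 270 = -158*(-1/334)/319 + 270 = (79/167)*(1/319) + 270 = 79/53273 + 270 = 14383789/53273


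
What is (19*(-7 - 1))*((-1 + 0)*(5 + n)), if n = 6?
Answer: 1672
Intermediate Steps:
(19*(-7 - 1))*((-1 + 0)*(5 + n)) = (19*(-7 - 1))*((-1 + 0)*(5 + 6)) = (19*(-8))*(-1*11) = -152*(-11) = 1672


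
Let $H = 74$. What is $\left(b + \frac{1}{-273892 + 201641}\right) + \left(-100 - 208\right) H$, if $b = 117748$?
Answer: $\frac{6860665955}{72251} \approx 94956.0$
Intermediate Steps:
$\left(b + \frac{1}{-273892 + 201641}\right) + \left(-100 - 208\right) H = \left(117748 + \frac{1}{-273892 + 201641}\right) + \left(-100 - 208\right) 74 = \left(117748 + \frac{1}{-72251}\right) - 22792 = \left(117748 - \frac{1}{72251}\right) - 22792 = \frac{8507410747}{72251} - 22792 = \frac{6860665955}{72251}$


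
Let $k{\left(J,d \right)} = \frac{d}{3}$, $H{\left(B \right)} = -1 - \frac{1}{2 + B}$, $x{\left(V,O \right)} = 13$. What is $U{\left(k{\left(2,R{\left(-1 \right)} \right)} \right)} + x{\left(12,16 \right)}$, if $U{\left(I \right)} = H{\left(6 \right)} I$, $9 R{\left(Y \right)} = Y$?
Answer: $\frac{313}{24} \approx 13.042$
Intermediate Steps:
$R{\left(Y \right)} = \frac{Y}{9}$
$k{\left(J,d \right)} = \frac{d}{3}$ ($k{\left(J,d \right)} = d \frac{1}{3} = \frac{d}{3}$)
$U{\left(I \right)} = - \frac{9 I}{8}$ ($U{\left(I \right)} = \frac{-3 - 6}{2 + 6} I = \frac{-3 - 6}{8} I = \frac{1}{8} \left(-9\right) I = - \frac{9 I}{8}$)
$U{\left(k{\left(2,R{\left(-1 \right)} \right)} \right)} + x{\left(12,16 \right)} = - \frac{9 \frac{\frac{1}{9} \left(-1\right)}{3}}{8} + 13 = - \frac{9 \cdot \frac{1}{3} \left(- \frac{1}{9}\right)}{8} + 13 = \left(- \frac{9}{8}\right) \left(- \frac{1}{27}\right) + 13 = \frac{1}{24} + 13 = \frac{313}{24}$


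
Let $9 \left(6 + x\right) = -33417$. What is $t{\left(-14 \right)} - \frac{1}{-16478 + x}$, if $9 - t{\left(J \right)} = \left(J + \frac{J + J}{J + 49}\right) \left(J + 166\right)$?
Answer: $\frac{228084726}{100985} \approx 2258.6$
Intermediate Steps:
$x = -3719$ ($x = -6 + \frac{1}{9} \left(-33417\right) = -6 - 3713 = -3719$)
$t{\left(J \right)} = 9 - \left(166 + J\right) \left(J + \frac{2 J}{49 + J}\right)$ ($t{\left(J \right)} = 9 - \left(J + \frac{J + J}{J + 49}\right) \left(J + 166\right) = 9 - \left(J + \frac{2 J}{49 + J}\right) \left(166 + J\right) = 9 - \left(166 + J\right) \left(J + \frac{2 J}{49 + J}\right)$)
$t{\left(-14 \right)} - \frac{1}{-16478 + x} = \frac{441 - \left(-14\right)^{3} - -118398 - 217 \left(-14\right)^{2}}{49 - 14} - \frac{1}{-16478 - 3719} = \frac{441 - -2744 + 118398 - 42532}{35} - \frac{1}{-20197} = \frac{441 + 2744 + 118398 - 42532}{35} - - \frac{1}{20197} = \frac{1}{35} \cdot 79051 + \frac{1}{20197} = \frac{11293}{5} + \frac{1}{20197} = \frac{228084726}{100985}$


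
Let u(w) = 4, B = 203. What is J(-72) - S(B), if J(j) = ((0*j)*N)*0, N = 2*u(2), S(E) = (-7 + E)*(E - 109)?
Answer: -18424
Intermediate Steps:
S(E) = (-109 + E)*(-7 + E) (S(E) = (-7 + E)*(-109 + E) = (-109 + E)*(-7 + E))
N = 8 (N = 2*4 = 8)
J(j) = 0 (J(j) = ((0*j)*8)*0 = (0*8)*0 = 0*0 = 0)
J(-72) - S(B) = 0 - (763 + 203**2 - 116*203) = 0 - (763 + 41209 - 23548) = 0 - 1*18424 = 0 - 18424 = -18424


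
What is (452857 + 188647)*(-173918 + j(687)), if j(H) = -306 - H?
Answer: -112206106144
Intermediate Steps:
(452857 + 188647)*(-173918 + j(687)) = (452857 + 188647)*(-173918 + (-306 - 1*687)) = 641504*(-173918 + (-306 - 687)) = 641504*(-173918 - 993) = 641504*(-174911) = -112206106144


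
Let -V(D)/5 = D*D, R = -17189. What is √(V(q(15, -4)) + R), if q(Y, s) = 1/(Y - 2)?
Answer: I*√2904946/13 ≈ 131.11*I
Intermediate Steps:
q(Y, s) = 1/(-2 + Y)
V(D) = -5*D² (V(D) = -5*D*D = -5*D²)
√(V(q(15, -4)) + R) = √(-5/(-2 + 15)² - 17189) = √(-5*(1/13)² - 17189) = √(-5*1/169 - 17189) = √(-5/169 - 17189) = √(-2904946/169) = I*√2904946/13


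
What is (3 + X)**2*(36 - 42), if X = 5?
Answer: -384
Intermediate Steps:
(3 + X)**2*(36 - 42) = (3 + 5)**2*(36 - 42) = 8**2*(-6) = 64*(-6) = -384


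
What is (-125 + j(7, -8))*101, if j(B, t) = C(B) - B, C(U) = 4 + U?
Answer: -12221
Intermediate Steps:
j(B, t) = 4 (j(B, t) = (4 + B) - B = 4)
(-125 + j(7, -8))*101 = (-125 + 4)*101 = -121*101 = -12221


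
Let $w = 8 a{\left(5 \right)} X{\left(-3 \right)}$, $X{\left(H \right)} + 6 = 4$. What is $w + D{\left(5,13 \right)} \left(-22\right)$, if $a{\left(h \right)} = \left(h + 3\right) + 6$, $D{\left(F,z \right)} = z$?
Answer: $-510$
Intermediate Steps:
$a{\left(h \right)} = 9 + h$ ($a{\left(h \right)} = \left(3 + h\right) + 6 = 9 + h$)
$X{\left(H \right)} = -2$ ($X{\left(H \right)} = -6 + 4 = -2$)
$w = -224$ ($w = 8 \left(9 + 5\right) \left(-2\right) = 8 \cdot 14 \left(-2\right) = 112 \left(-2\right) = -224$)
$w + D{\left(5,13 \right)} \left(-22\right) = -224 + 13 \left(-22\right) = -224 - 286 = -510$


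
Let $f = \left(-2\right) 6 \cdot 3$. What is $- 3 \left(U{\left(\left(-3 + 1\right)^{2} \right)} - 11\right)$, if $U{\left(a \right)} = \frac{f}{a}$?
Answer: $60$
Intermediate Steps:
$f = -36$ ($f = \left(-12\right) 3 = -36$)
$U{\left(a \right)} = - \frac{36}{a}$
$- 3 \left(U{\left(\left(-3 + 1\right)^{2} \right)} - 11\right) = - 3 \left(- \frac{36}{\left(-3 + 1\right)^{2}} - 11\right) = - 3 \left(- \frac{36}{\left(-2\right)^{2}} - 11\right) = - 3 \left(- \frac{36}{4} - 11\right) = - 3 \left(\left(-36\right) \frac{1}{4} - 11\right) = - 3 \left(-9 - 11\right) = - 3 \left(-20\right) = \left(-1\right) \left(-60\right) = 60$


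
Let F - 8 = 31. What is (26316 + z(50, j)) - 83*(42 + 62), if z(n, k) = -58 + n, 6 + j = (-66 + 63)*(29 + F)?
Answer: 17676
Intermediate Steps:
F = 39 (F = 8 + 31 = 39)
j = -210 (j = -6 + (-66 + 63)*(29 + 39) = -6 - 3*68 = -6 - 204 = -210)
(26316 + z(50, j)) - 83*(42 + 62) = (26316 + (-58 + 50)) - 83*(42 + 62) = (26316 - 8) - 83*104 = 26308 - 8632 = 17676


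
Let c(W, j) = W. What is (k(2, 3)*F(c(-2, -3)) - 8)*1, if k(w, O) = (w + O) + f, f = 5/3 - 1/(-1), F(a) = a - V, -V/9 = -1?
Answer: -277/3 ≈ -92.333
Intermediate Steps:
V = 9 (V = -9*(-1) = 9)
F(a) = -9 + a (F(a) = a - 1*9 = a - 9 = -9 + a)
f = 8/3 (f = 5*(⅓) - 1*(-1) = 5/3 + 1 = 8/3 ≈ 2.6667)
k(w, O) = 8/3 + O + w (k(w, O) = (w + O) + 8/3 = (O + w) + 8/3 = 8/3 + O + w)
(k(2, 3)*F(c(-2, -3)) - 8)*1 = ((8/3 + 3 + 2)*(-9 - 2) - 8)*1 = ((23/3)*(-11) - 8)*1 = (-253/3 - 8)*1 = -277/3*1 = -277/3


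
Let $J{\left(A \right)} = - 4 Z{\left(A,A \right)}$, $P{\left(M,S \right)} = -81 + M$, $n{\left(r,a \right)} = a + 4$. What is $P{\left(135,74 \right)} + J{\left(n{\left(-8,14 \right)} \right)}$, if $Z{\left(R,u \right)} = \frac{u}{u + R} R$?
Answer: $18$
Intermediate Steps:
$n{\left(r,a \right)} = 4 + a$
$Z{\left(R,u \right)} = \frac{R u}{R + u}$ ($Z{\left(R,u \right)} = \frac{u}{R + u} R = \frac{R u}{R + u}$)
$J{\left(A \right)} = - 2 A$ ($J{\left(A \right)} = - 4 \frac{A A}{A + A} = - 4 \frac{A A}{2 A} = - 4 A A \frac{1}{2 A} = - 4 \frac{A}{2} = - 2 A$)
$P{\left(135,74 \right)} + J{\left(n{\left(-8,14 \right)} \right)} = \left(-81 + 135\right) - 2 \left(4 + 14\right) = 54 - 36 = 18$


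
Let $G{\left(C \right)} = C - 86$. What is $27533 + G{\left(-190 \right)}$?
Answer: $27257$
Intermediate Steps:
$G{\left(C \right)} = -86 + C$
$27533 + G{\left(-190 \right)} = 27533 - 276 = 27257$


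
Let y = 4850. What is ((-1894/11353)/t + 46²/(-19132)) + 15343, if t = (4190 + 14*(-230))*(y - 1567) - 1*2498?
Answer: 1325531310197545219/86393851617394 ≈ 15343.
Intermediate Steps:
t = 3182012 (t = (4190 + 14*(-230))*(4850 - 1567) - 1*2498 = (4190 - 3220)*3283 - 2498 = 970*3283 - 2498 = 3184510 - 2498 = 3182012)
((-1894/11353)/t + 46²/(-19132)) + 15343 = (-1894/11353/3182012 + 46²/(-19132)) + 15343 = (-1894*1/11353*(1/3182012) + 2116*(-1/19132)) + 15343 = (-1894/11353*1/3182012 - 529/4783) + 15343 = (-947/18062691118 - 529/4783) + 15343 = -9555168130923/86393851617394 + 15343 = 1325531310197545219/86393851617394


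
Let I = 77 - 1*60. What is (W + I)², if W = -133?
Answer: 13456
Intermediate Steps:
I = 17 (I = 77 - 60 = 17)
(W + I)² = (-133 + 17)² = (-116)² = 13456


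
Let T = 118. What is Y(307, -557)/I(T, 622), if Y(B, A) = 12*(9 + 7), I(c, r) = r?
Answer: 96/311 ≈ 0.30868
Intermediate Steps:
Y(B, A) = 192 (Y(B, A) = 12*16 = 192)
Y(307, -557)/I(T, 622) = 192/622 = 192*(1/622) = 96/311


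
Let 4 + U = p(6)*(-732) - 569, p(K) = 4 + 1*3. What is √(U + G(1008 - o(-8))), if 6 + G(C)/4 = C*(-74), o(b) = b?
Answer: I*√306457 ≈ 553.59*I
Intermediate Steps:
p(K) = 7 (p(K) = 4 + 3 = 7)
G(C) = -24 - 296*C (G(C) = -24 + 4*(C*(-74)) = -24 + 4*(-74*C) = -24 - 296*C)
U = -5697 (U = -4 + (7*(-732) - 569) = -4 + (-5124 - 569) = -4 - 5693 = -5697)
√(U + G(1008 - o(-8))) = √(-5697 + (-24 - 296*(1008 - 1*(-8)))) = √(-5697 + (-24 - 296*(1008 + 8))) = √(-5697 + (-24 - 296*1016)) = √(-5697 + (-24 - 300736)) = √(-5697 - 300760) = √(-306457) = I*√306457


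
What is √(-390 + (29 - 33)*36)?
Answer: I*√534 ≈ 23.108*I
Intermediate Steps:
√(-390 + (29 - 33)*36) = √(-390 - 4*36) = √(-390 - 144) = √(-534) = I*√534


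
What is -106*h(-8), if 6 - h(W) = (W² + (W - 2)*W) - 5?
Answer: 14098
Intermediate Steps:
h(W) = 11 - W² - W*(-2 + W) (h(W) = 6 - ((W² + (W - 2)*W) - 5) = 6 - ((W² + (-2 + W)*W) - 5) = 6 - ((W² + W*(-2 + W)) - 5) = 6 - (-5 + W² + W*(-2 + W)) = 6 + (5 - W² - W*(-2 + W)) = 11 - W² - W*(-2 + W))
-106*h(-8) = -106*(11 - 2*(-8)² + 2*(-8)) = -106*(11 - 2*64 - 16) = -106*(11 - 128 - 16) = -106*(-133) = 14098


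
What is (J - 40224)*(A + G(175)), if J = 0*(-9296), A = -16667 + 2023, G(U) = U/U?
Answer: 589000032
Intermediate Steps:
G(U) = 1
A = -14644
J = 0
(J - 40224)*(A + G(175)) = (0 - 40224)*(-14644 + 1) = -40224*(-14643) = 589000032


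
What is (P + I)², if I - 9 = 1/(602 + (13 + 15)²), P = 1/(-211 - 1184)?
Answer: 3738310107841/46151928900 ≈ 81.000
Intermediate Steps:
P = -1/1395 (P = 1/(-1395) = -1/1395 ≈ -0.00071685)
I = 12475/1386 (I = 9 + 1/(602 + (13 + 15)²) = 9 + 1/(602 + 28²) = 9 + 1/(602 + 784) = 9 + 1/1386 = 12475/1386 ≈ 9.0007)
(P + I)² = (-1/1395 + 12475/1386)² = (1933471/214830)² = 3738310107841/46151928900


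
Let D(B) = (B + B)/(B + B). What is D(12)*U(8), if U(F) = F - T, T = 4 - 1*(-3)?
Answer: 1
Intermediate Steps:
T = 7 (T = 4 + 3 = 7)
D(B) = 1 (D(B) = (2*B)/((2*B)) = (2*B)*(1/(2*B)) = 1)
U(F) = -7 + F (U(F) = F - 1*7 = F - 7 = -7 + F)
D(12)*U(8) = 1*(-7 + 8) = 1*1 = 1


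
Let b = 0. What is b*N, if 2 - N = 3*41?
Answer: 0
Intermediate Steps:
N = -121 (N = 2 - 3*41 = 2 - 1*123 = 2 - 123 = -121)
b*N = 0*(-121) = 0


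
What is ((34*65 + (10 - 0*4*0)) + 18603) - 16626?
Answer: 4197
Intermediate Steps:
((34*65 + (10 - 0*4*0)) + 18603) - 16626 = ((2210 + (10 - 0*0)) + 18603) - 16626 = ((2210 + (10 - 1*0)) + 18603) - 16626 = ((2210 + (10 + 0)) + 18603) - 16626 = ((2210 + 10) + 18603) - 16626 = (2220 + 18603) - 16626 = 20823 - 16626 = 4197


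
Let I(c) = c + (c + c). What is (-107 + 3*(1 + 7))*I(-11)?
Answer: 2739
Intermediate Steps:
I(c) = 3*c (I(c) = c + 2*c = 3*c)
(-107 + 3*(1 + 7))*I(-11) = (-107 + 3*(1 + 7))*(3*(-11)) = (-107 + 3*8)*(-33) = (-107 + 24)*(-33) = -83*(-33) = 2739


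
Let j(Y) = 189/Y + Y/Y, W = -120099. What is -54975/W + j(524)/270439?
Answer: 2596864953229/5673077871188 ≈ 0.45775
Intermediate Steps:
j(Y) = 1 + 189/Y (j(Y) = 189/Y + 1 = 1 + 189/Y)
-54975/W + j(524)/270439 = -54975/(-120099) + ((189 + 524)/524)/270439 = -54975*(-1/120099) + ((1/524)*713)*(1/270439) = 18325/40033 + (713/524)*(1/270439) = 18325/40033 + 713/141710036 = 2596864953229/5673077871188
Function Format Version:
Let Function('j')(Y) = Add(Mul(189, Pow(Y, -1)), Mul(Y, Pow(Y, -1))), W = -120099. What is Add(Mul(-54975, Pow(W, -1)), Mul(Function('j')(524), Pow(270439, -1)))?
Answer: Rational(2596864953229, 5673077871188) ≈ 0.45775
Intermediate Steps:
Function('j')(Y) = Add(1, Mul(189, Pow(Y, -1))) (Function('j')(Y) = Add(Mul(189, Pow(Y, -1)), 1) = Add(1, Mul(189, Pow(Y, -1))))
Add(Mul(-54975, Pow(W, -1)), Mul(Function('j')(524), Pow(270439, -1))) = Add(Mul(-54975, Pow(-120099, -1)), Mul(Mul(Pow(524, -1), Add(189, 524)), Pow(270439, -1))) = Add(Mul(-54975, Rational(-1, 120099)), Mul(Mul(Rational(1, 524), 713), Rational(1, 270439))) = Add(Rational(18325, 40033), Mul(Rational(713, 524), Rational(1, 270439))) = Add(Rational(18325, 40033), Rational(713, 141710036)) = Rational(2596864953229, 5673077871188)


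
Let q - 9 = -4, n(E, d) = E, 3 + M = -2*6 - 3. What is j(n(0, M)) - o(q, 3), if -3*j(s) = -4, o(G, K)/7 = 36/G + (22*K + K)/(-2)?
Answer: 5773/30 ≈ 192.43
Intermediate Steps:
M = -18 (M = -3 + (-2*6 - 3) = -3 + (-12 - 3) = -3 - 15 = -18)
q = 5 (q = 9 - 4 = 5)
o(G, K) = 252/G - 161*K/2 (o(G, K) = 7*(36/G + (22*K + K)/(-2)) = 7*(36/G + (23*K)*(-½)) = 7*(36/G - 23*K/2) = 252/G - 161*K/2)
j(s) = 4/3 (j(s) = -⅓*(-4) = 4/3)
j(n(0, M)) - o(q, 3) = 4/3 - (252/5 - 161/2*3) = 4/3 - (252*(⅕) - 483/2) = 4/3 - (252/5 - 483/2) = 4/3 - 1*(-1911/10) = 4/3 + 1911/10 = 5773/30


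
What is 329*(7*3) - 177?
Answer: 6732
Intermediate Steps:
329*(7*3) - 177 = 329*21 - 177 = 6909 - 177 = 6732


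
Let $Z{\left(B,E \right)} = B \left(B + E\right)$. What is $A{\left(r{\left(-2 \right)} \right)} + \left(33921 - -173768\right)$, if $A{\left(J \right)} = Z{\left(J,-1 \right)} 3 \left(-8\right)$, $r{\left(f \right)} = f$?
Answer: $207545$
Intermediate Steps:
$A{\left(J \right)} = - 24 J \left(-1 + J\right)$ ($A{\left(J \right)} = J \left(J - 1\right) 3 \left(-8\right) = J \left(-1 + J\right) 3 \left(-8\right) = 3 J \left(-1 + J\right) \left(-8\right) = - 24 J \left(-1 + J\right)$)
$A{\left(r{\left(-2 \right)} \right)} + \left(33921 - -173768\right) = 24 \left(-2\right) \left(1 - -2\right) + \left(33921 - -173768\right) = 24 \left(-2\right) \left(1 + 2\right) + \left(33921 + 173768\right) = 24 \left(-2\right) 3 + 207689 = -144 + 207689 = 207545$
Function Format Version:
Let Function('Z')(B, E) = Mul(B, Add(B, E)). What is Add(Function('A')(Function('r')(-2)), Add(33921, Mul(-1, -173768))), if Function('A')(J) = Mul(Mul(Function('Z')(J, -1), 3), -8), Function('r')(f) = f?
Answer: 207545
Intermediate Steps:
Function('A')(J) = Mul(-24, J, Add(-1, J)) (Function('A')(J) = Mul(Mul(Mul(J, Add(J, -1)), 3), -8) = Mul(Mul(Mul(J, Add(-1, J)), 3), -8) = Mul(Mul(3, J, Add(-1, J)), -8) = Mul(-24, J, Add(-1, J)))
Add(Function('A')(Function('r')(-2)), Add(33921, Mul(-1, -173768))) = Add(Mul(24, -2, Add(1, Mul(-1, -2))), Add(33921, Mul(-1, -173768))) = Add(Mul(24, -2, Add(1, 2)), Add(33921, 173768)) = Add(Mul(24, -2, 3), 207689) = Add(-144, 207689) = 207545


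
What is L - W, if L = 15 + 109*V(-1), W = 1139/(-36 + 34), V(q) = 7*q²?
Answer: 2695/2 ≈ 1347.5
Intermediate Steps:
W = -1139/2 (W = 1139/(-2) = -½*1139 = -1139/2 ≈ -569.50)
L = 778 (L = 15 + 109*(7*(-1)²) = 15 + 109*(7*1) = 15 + 109*7 = 15 + 763 = 778)
L - W = 778 - 1*(-1139/2) = 778 + 1139/2 = 2695/2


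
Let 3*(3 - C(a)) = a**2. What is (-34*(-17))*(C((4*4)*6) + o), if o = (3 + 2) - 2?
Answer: -1772148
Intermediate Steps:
o = 3 (o = 5 - 2 = 3)
C(a) = 3 - a**2/3
(-34*(-17))*(C((4*4)*6) + o) = (-34*(-17))*((3 - ((4*4)*6)**2/3) + 3) = 578*((3 - (16*6)**2/3) + 3) = 578*((3 - 1/3*96**2) + 3) = 578*((3 - 1/3*9216) + 3) = 578*((3 - 3072) + 3) = 578*(-3069 + 3) = 578*(-3066) = -1772148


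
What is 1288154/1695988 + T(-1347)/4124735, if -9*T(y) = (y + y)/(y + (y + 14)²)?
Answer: 1010783192047270363/1330800637362936810 ≈ 0.75953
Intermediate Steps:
T(y) = -2*y/(9*(y + (14 + y)²)) (T(y) = -(y + y)/(9*(y + (y + 14)²)) = -2*y/(9*(y + (14 + y)²)))
1288154/1695988 + T(-1347)/4124735 = 1288154/1695988 - 2*(-1347)/(9*(-1347) + 9*(14 - 1347)²)/4124735 = 1288154*(1/1695988) - 2*(-1347)/(-12123 + 9*(-1333)²)*(1/4124735) = 92011/121142 - 2*(-1347)/(-12123 + 9*1776889)*(1/4124735) = 92011/121142 - 2*(-1347)/(-12123 + 15992001)*(1/4124735) = 92011/121142 - 2*(-1347)/15979878*(1/4124735) = 92011/121142 - 2*(-1347)*1/15979878*(1/4124735) = 92011/121142 + (449/2663313)*(1/4124735) = 92011/121142 + 449/10985460347055 = 1010783192047270363/1330800637362936810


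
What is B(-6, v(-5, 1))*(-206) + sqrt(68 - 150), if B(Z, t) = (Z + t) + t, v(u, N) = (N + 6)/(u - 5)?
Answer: 7622/5 + I*sqrt(82) ≈ 1524.4 + 9.0554*I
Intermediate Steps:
v(u, N) = (6 + N)/(-5 + u)
B(Z, t) = Z + 2*t
B(-6, v(-5, 1))*(-206) + sqrt(68 - 150) = (-6 + 2*((6 + 1)/(-5 - 5)))*(-206) + sqrt(68 - 150) = (-6 + 2*(7/(-10)))*(-206) + sqrt(-82) = (-6 + 2*(-1/10*7))*(-206) + I*sqrt(82) = (-6 + 2*(-7/10))*(-206) + I*sqrt(82) = (-6 - 7/5)*(-206) + I*sqrt(82) = -37/5*(-206) + I*sqrt(82) = 7622/5 + I*sqrt(82)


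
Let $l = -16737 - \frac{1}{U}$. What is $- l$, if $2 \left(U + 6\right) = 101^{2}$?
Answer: $\frac{170533295}{10189} \approx 16737.0$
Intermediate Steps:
$U = \frac{10189}{2}$ ($U = -6 + \frac{101^{2}}{2} = -6 + \frac{1}{2} \cdot 10201 = -6 + \frac{10201}{2} = \frac{10189}{2} \approx 5094.5$)
$l = - \frac{170533295}{10189}$ ($l = -16737 - \frac{1}{\frac{10189}{2}} = -16737 - \frac{2}{10189} = - \frac{170533295}{10189} \approx -16737.0$)
$- l = \left(-1\right) \left(- \frac{170533295}{10189}\right) = \frac{170533295}{10189}$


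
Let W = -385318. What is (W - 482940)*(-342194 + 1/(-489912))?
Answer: 72779533165339841/244956 ≈ 2.9711e+11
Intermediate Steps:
(W - 482940)*(-342194 + 1/(-489912)) = (-385318 - 482940)*(-342194 + 1/(-489912)) = -868258*(-342194 - 1/489912) = -868258*(-167644946929/489912) = 72779533165339841/244956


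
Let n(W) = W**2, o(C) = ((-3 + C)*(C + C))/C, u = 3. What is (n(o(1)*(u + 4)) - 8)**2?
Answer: 602176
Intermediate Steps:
o(C) = -6 + 2*C (o(C) = ((-3 + C)*(2*C))/C = (2*C*(-3 + C))/C = -6 + 2*C)
(n(o(1)*(u + 4)) - 8)**2 = (((-6 + 2*1)*(3 + 4))**2 - 8)**2 = (((-6 + 2)*7)**2 - 8)**2 = ((-4*7)**2 - 8)**2 = ((-28)**2 - 8)**2 = (784 - 8)**2 = 776**2 = 602176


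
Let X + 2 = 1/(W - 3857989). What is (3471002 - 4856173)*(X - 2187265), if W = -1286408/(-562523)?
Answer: 6575158147757211173723656/2170206259839 ≈ 3.0297e+12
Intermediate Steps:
W = 1286408/562523 (W = -1286408*(-1/562523) = 1286408/562523 ≈ 2.2869)
X = -4340413082201/2170206259839 (X = -2 + 1/(1286408/562523 - 3857989) = -2 + 1/(-2170206259839/562523) = -2 - 562523/2170206259839 = -4340413082201/2170206259839 ≈ -2.0000)
(3471002 - 4856173)*(X - 2187265) = (3471002 - 4856173)*(-4340413082201/2170206259839 - 2187265) = -1385171*(-4746820535339832536/2170206259839) = 6575158147757211173723656/2170206259839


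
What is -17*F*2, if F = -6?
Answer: 204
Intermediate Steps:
-17*F*2 = -17*(-6)*2 = 102*2 = 204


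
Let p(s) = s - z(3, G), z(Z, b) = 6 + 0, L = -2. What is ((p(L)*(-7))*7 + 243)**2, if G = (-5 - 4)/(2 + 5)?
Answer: 403225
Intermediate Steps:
G = -9/7 ≈ -1.2857
z(Z, b) = 6
p(s) = -6 + s (p(s) = s - 1*6 = s - 6 = -6 + s)
((p(L)*(-7))*7 + 243)**2 = (((-6 - 2)*(-7))*7 + 243)**2 = (-8*(-7)*7 + 243)**2 = (56*7 + 243)**2 = (392 + 243)**2 = 635**2 = 403225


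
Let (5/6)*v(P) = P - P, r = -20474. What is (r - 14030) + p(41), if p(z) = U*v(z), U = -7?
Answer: -34504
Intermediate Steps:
v(P) = 0 (v(P) = 6*(P - P)/5 = (6/5)*0 = 0)
p(z) = 0 (p(z) = -7*0 = 0)
(r - 14030) + p(41) = (-20474 - 14030) + 0 = -34504 + 0 = -34504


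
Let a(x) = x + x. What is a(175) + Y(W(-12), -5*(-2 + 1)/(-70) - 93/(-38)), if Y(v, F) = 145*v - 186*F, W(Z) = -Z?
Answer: 219194/133 ≈ 1648.1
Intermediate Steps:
a(x) = 2*x
Y(v, F) = -186*F + 145*v
a(175) + Y(W(-12), -5*(-2 + 1)/(-70) - 93/(-38)) = 2*175 + (-186*(-5*(-2 + 1)/(-70) - 93/(-38)) + 145*(-1*(-12))) = 350 + (-186*(-5*(-1)*(-1/70) - 93*(-1/38)) + 145*12) = 350 + (-186*(5*(-1/70) + 93/38) + 1740) = 350 + (-186*(-1/14 + 93/38) + 1740) = 350 + (-186*316/133 + 1740) = 350 + (-58776/133 + 1740) = 350 + 172644/133 = 219194/133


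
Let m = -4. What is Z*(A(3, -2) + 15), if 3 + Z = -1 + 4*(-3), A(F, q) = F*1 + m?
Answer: -224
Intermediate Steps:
A(F, q) = -4 + F (A(F, q) = F*1 - 4 = F - 4 = -4 + F)
Z = -16 (Z = -3 + (-1 + 4*(-3)) = -3 + (-1 - 12) = -3 - 13 = -16)
Z*(A(3, -2) + 15) = -16*((-4 + 3) + 15) = -16*(-1 + 15) = -16*14 = -224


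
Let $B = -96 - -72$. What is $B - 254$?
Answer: $-278$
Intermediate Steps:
$B = -24$ ($B = -96 + 72 = -24$)
$B - 254 = -24 - 254 = -278$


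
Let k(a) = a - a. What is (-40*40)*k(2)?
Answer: 0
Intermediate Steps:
k(a) = 0
(-40*40)*k(2) = -40*40*0 = -1600*0 = 0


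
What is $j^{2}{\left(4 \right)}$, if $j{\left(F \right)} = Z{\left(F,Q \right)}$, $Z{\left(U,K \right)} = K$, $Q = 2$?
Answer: $4$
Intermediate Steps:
$j{\left(F \right)} = 2$
$j^{2}{\left(4 \right)} = 2^{2} = 4$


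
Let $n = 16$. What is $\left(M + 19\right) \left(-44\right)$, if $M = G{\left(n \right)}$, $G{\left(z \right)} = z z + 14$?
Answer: $-12716$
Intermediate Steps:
$G{\left(z \right)} = 14 + z^{2}$ ($G{\left(z \right)} = z^{2} + 14 = 14 + z^{2}$)
$M = 270$ ($M = 14 + 16^{2} = 14 + 256 = 270$)
$\left(M + 19\right) \left(-44\right) = \left(270 + 19\right) \left(-44\right) = 289 \left(-44\right) = -12716$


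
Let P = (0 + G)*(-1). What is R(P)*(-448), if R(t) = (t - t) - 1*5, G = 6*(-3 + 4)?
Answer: 2240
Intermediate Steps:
G = 6 (G = 6*1 = 6)
P = -6 (P = (0 + 6)*(-1) = 6*(-1) = -6)
R(t) = -5 (R(t) = 0 - 5 = -5)
R(P)*(-448) = -5*(-448) = 2240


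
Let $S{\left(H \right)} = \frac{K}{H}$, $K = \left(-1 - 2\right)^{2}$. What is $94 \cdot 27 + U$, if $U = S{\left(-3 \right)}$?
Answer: $2535$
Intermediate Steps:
$K = 9$ ($K = \left(-3\right)^{2} = 9$)
$S{\left(H \right)} = \frac{9}{H}$
$U = -3$ ($U = \frac{9}{-3} = 9 \left(- \frac{1}{3}\right) = -3$)
$94 \cdot 27 + U = 94 \cdot 27 - 3 = 2538 - 3 = 2535$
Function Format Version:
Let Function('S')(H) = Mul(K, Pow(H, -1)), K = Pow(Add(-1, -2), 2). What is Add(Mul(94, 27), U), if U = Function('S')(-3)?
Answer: 2535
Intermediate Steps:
K = 9 (K = Pow(-3, 2) = 9)
Function('S')(H) = Mul(9, Pow(H, -1))
U = -3 (U = Mul(9, Pow(-3, -1)) = Mul(9, Rational(-1, 3)) = -3)
Add(Mul(94, 27), U) = Add(Mul(94, 27), -3) = Add(2538, -3) = 2535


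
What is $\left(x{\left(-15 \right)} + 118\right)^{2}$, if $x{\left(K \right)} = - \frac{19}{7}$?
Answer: $\frac{651249}{49} \approx 13291.0$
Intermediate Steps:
$x{\left(K \right)} = - \frac{19}{7}$ ($x{\left(K \right)} = \left(-19\right) \frac{1}{7} = - \frac{19}{7}$)
$\left(x{\left(-15 \right)} + 118\right)^{2} = \left(- \frac{19}{7} + 118\right)^{2} = \left(\frac{807}{7}\right)^{2} = \frac{651249}{49}$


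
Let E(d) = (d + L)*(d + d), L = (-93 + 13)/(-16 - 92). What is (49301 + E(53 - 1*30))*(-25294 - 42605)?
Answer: -30794754029/9 ≈ -3.4216e+9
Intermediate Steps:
L = 20/27 (L = -80/(-108) = -80*(-1/108) = 20/27 ≈ 0.74074)
E(d) = 2*d*(20/27 + d) (E(d) = (d + 20/27)*(d + d) = (20/27 + d)*(2*d) = 2*d*(20/27 + d))
(49301 + E(53 - 1*30))*(-25294 - 42605) = (49301 + 2*(53 - 1*30)*(20 + 27*(53 - 1*30))/27)*(-25294 - 42605) = (49301 + 2*(53 - 30)*(20 + 27*(53 - 30))/27)*(-67899) = (49301 + (2/27)*23*(20 + 27*23))*(-67899) = (49301 + (2/27)*23*(20 + 621))*(-67899) = (49301 + (2/27)*23*641)*(-67899) = (49301 + 29486/27)*(-67899) = (1360613/27)*(-67899) = -30794754029/9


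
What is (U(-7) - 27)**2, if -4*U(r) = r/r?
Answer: 11881/16 ≈ 742.56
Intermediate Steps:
U(r) = -1/4 (U(r) = -r/(4*r) = -1/4*1 = -1/4)
(U(-7) - 27)**2 = (-1/4 - 27)**2 = (-109/4)**2 = 11881/16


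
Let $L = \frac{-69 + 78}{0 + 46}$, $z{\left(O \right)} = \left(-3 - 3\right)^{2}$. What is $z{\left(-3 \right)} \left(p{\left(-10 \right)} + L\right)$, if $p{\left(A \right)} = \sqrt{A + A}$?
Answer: $\frac{162}{23} + 72 i \sqrt{5} \approx 7.0435 + 161.0 i$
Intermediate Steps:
$p{\left(A \right)} = \sqrt{2} \sqrt{A}$ ($p{\left(A \right)} = \sqrt{2 A} = \sqrt{2} \sqrt{A}$)
$z{\left(O \right)} = 36$ ($z{\left(O \right)} = \left(-6\right)^{2} = 36$)
$L = \frac{9}{46} \approx 0.19565$
$z{\left(-3 \right)} \left(p{\left(-10 \right)} + L\right) = 36 \left(\sqrt{2} \sqrt{-10} + \frac{9}{46}\right) = 36 \left(\sqrt{2} i \sqrt{10} + \frac{9}{46}\right) = 36 \left(2 i \sqrt{5} + \frac{9}{46}\right) = 36 \left(\frac{9}{46} + 2 i \sqrt{5}\right) = \frac{162}{23} + 72 i \sqrt{5}$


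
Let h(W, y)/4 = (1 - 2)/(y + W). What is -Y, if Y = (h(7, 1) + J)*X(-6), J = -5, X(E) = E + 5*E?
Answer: -198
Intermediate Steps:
X(E) = 6*E
h(W, y) = -4/(W + y) (h(W, y) = 4*((1 - 2)/(y + W)) = 4*(-1/(W + y)) = -4/(W + y))
Y = 198 (Y = (-4/(7 + 1) - 5)*(6*(-6)) = (-4/8 - 5)*(-36) = (-4*1/8 - 5)*(-36) = (-1/2 - 5)*(-36) = -11/2*(-36) = 198)
-Y = -1*198 = -198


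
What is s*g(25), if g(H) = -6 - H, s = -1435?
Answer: 44485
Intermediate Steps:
s*g(25) = -1435*(-6 - 1*25) = -1435*(-6 - 25) = -1435*(-31) = 44485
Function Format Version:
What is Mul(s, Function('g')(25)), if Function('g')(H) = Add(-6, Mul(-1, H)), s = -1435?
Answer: 44485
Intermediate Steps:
Mul(s, Function('g')(25)) = Mul(-1435, Add(-6, Mul(-1, 25))) = Mul(-1435, Add(-6, -25)) = Mul(-1435, -31) = 44485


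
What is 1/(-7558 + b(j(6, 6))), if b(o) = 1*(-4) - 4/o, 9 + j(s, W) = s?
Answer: -3/22682 ≈ -0.00013226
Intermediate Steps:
j(s, W) = -9 + s
b(o) = -4 - 4/o
1/(-7558 + b(j(6, 6))) = 1/(-7558 + (-4 - 4/(-9 + 6))) = 1/(-7558 + (-4 - 4/(-3))) = 1/(-7558 + (-4 - 4*(-⅓))) = 1/(-7558 + (-4 + 4/3)) = 1/(-7558 - 8/3) = 1/(-22682/3) = -3/22682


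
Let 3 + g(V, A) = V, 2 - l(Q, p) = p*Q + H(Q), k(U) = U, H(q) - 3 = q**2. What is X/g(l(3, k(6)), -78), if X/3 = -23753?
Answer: 71259/31 ≈ 2298.7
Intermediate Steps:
H(q) = 3 + q**2
X = -71259 (X = 3*(-23753) = -71259)
l(Q, p) = -1 - Q**2 - Q*p (l(Q, p) = 2 - (p*Q + (3 + Q**2)) = 2 - (Q*p + (3 + Q**2)) = 2 - (3 + Q**2 + Q*p) = 2 + (-3 - Q**2 - Q*p) = -1 - Q**2 - Q*p)
g(V, A) = -3 + V
X/g(l(3, k(6)), -78) = -71259/(-3 + (-1 - 1*3**2 - 1*3*6)) = -71259/(-3 + (-1 - 1*9 - 18)) = -71259/(-3 + (-1 - 9 - 18)) = -71259/(-3 - 28) = -71259/(-31) = -71259*(-1/31) = 71259/31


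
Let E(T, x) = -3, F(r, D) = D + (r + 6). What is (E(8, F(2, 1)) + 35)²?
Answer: 1024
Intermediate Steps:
F(r, D) = 6 + D + r (F(r, D) = D + (6 + r) = 6 + D + r)
(E(8, F(2, 1)) + 35)² = (-3 + 35)² = 32² = 1024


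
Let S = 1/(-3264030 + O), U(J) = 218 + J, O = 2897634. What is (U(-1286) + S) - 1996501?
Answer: -731901291325/366396 ≈ -1.9976e+6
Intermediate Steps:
S = -1/366396 (S = 1/(-3264030 + 2897634) = 1/(-366396) = -1/366396 ≈ -2.7293e-6)
(U(-1286) + S) - 1996501 = ((218 - 1286) - 1/366396) - 1996501 = (-1068 - 1/366396) - 1996501 = -391310929/366396 - 1996501 = -731901291325/366396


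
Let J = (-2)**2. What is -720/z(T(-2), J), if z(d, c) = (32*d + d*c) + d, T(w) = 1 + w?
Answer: 720/37 ≈ 19.459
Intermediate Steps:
J = 4
z(d, c) = 33*d + c*d (z(d, c) = (32*d + c*d) + d = 33*d + c*d)
-720/z(T(-2), J) = -720*1/((1 - 2)*(33 + 4)) = -720/((-1*37)) = -720/(-37) = -720*(-1/37) = 720/37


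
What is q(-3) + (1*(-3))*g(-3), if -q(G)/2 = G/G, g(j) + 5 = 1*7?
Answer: -8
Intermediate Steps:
g(j) = 2 (g(j) = -5 + 1*7 = -5 + 7 = 2)
q(G) = -2 (q(G) = -2*G/G = -2*1 = -2)
q(-3) + (1*(-3))*g(-3) = -2 + (1*(-3))*2 = -2 - 3*2 = -2 - 6 = -8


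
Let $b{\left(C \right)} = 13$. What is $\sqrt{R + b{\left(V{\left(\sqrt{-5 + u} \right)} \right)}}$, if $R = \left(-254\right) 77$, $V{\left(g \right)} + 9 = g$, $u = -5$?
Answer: $i \sqrt{19545} \approx 139.8 i$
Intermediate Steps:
$V{\left(g \right)} = -9 + g$
$R = -19558$
$\sqrt{R + b{\left(V{\left(\sqrt{-5 + u} \right)} \right)}} = \sqrt{-19558 + 13} = \sqrt{-19545} = i \sqrt{19545}$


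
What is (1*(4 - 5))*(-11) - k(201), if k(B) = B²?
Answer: -40390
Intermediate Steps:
(1*(4 - 5))*(-11) - k(201) = (1*(4 - 5))*(-11) - 1*201² = (1*(-1))*(-11) - 1*40401 = -1*(-11) - 40401 = 11 - 40401 = -40390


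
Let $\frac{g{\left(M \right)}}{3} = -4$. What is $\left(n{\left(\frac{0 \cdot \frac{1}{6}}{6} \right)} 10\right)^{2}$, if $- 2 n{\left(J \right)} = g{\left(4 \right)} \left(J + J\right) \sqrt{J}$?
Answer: $0$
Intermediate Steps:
$g{\left(M \right)} = -12$ ($g{\left(M \right)} = 3 \left(-4\right) = -12$)
$n{\left(J \right)} = 12 J^{\frac{3}{2}}$ ($n{\left(J \right)} = - \frac{- 12 \left(J + J\right) \sqrt{J}}{2} = - \frac{- 12 \cdot 2 J \sqrt{J}}{2} = - \frac{- 24 J \sqrt{J}}{2} = - \frac{\left(-24\right) J^{\frac{3}{2}}}{2} = 12 J^{\frac{3}{2}}$)
$\left(n{\left(\frac{0 \cdot \frac{1}{6}}{6} \right)} 10\right)^{2} = \left(12 \left(\frac{0 \cdot \frac{1}{6}}{6}\right)^{\frac{3}{2}} \cdot 10\right)^{2} = \left(12 \left(0 \cdot \frac{1}{6} \cdot \frac{1}{6}\right)^{\frac{3}{2}} \cdot 10\right)^{2} = \left(12 \left(0 \cdot \frac{1}{6}\right)^{\frac{3}{2}} \cdot 10\right)^{2} = \left(12 \cdot 0^{\frac{3}{2}} \cdot 10\right)^{2} = \left(12 \cdot 0 \cdot 10\right)^{2} = \left(0 \cdot 10\right)^{2} = 0^{2} = 0$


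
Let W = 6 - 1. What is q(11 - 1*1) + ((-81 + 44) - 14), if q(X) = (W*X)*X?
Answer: 449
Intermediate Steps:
W = 5
q(X) = 5*X**2 (q(X) = (5*X)*X = 5*X**2)
q(11 - 1*1) + ((-81 + 44) - 14) = 5*(11 - 1*1)**2 + ((-81 + 44) - 14) = 5*(11 - 1)**2 + (-37 - 14) = 5*10**2 - 51 = 5*100 - 51 = 500 - 51 = 449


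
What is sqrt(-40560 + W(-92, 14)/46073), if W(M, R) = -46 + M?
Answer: I*sqrt(86097583462314)/46073 ≈ 201.4*I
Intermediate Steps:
sqrt(-40560 + W(-92, 14)/46073) = sqrt(-40560 + (-46 - 92)/46073) = sqrt(-40560 - 138*1/46073) = sqrt(-40560 - 138/46073) = sqrt(-1868721018/46073) = I*sqrt(86097583462314)/46073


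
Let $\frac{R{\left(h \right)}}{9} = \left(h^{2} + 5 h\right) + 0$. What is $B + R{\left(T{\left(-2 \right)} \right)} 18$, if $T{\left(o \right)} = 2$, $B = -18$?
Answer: $2250$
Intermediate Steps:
$R{\left(h \right)} = 9 h^{2} + 45 h$ ($R{\left(h \right)} = 9 \left(\left(h^{2} + 5 h\right) + 0\right) = 9 \left(h^{2} + 5 h\right) = 9 h^{2} + 45 h$)
$B + R{\left(T{\left(-2 \right)} \right)} 18 = -18 + 9 \cdot 2 \left(5 + 2\right) 18 = -18 + 9 \cdot 2 \cdot 7 \cdot 18 = -18 + 126 \cdot 18 = -18 + 2268 = 2250$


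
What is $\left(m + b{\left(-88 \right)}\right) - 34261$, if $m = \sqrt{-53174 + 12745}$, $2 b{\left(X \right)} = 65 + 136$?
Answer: $- \frac{68321}{2} + i \sqrt{40429} \approx -34161.0 + 201.07 i$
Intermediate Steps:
$b{\left(X \right)} = \frac{201}{2}$ ($b{\left(X \right)} = \frac{65 + 136}{2} = \frac{1}{2} \cdot 201 = \frac{201}{2}$)
$m = i \sqrt{40429}$ ($m = \sqrt{-40429} = i \sqrt{40429} \approx 201.07 i$)
$\left(m + b{\left(-88 \right)}\right) - 34261 = \left(i \sqrt{40429} + \frac{201}{2}\right) - 34261 = \left(\frac{201}{2} + i \sqrt{40429}\right) - 34261 = - \frac{68321}{2} + i \sqrt{40429}$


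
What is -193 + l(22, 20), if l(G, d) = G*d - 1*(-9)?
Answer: 256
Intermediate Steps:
l(G, d) = 9 + G*d (l(G, d) = G*d + 9 = 9 + G*d)
-193 + l(22, 20) = -193 + (9 + 22*20) = -193 + (9 + 440) = -193 + 449 = 256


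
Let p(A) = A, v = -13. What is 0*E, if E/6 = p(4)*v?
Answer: 0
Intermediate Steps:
E = -312 (E = 6*(4*(-13)) = 6*(-52) = -312)
0*E = 0*(-312) = 0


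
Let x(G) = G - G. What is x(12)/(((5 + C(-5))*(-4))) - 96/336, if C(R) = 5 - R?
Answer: -2/7 ≈ -0.28571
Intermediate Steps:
x(G) = 0
x(12)/(((5 + C(-5))*(-4))) - 96/336 = 0/(((5 + (5 - 1*(-5)))*(-4))) - 96/336 = 0/(((5 + (5 + 5))*(-4))) - 96*1/336 = 0/(((5 + 10)*(-4))) - 2/7 = 0/((15*(-4))) - 2/7 = 0/(-60) - 2/7 = 0*(-1/60) - 2/7 = 0 - 2/7 = -2/7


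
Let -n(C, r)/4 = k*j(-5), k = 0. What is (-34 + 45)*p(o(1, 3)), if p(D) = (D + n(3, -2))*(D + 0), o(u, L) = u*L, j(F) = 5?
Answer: 99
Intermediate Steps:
n(C, r) = 0 (n(C, r) = -0*5 = -4*0 = 0)
o(u, L) = L*u
p(D) = D² (p(D) = (D + 0)*(D + 0) = D*D = D²)
(-34 + 45)*p(o(1, 3)) = (-34 + 45)*(3*1)² = 11*3² = 11*9 = 99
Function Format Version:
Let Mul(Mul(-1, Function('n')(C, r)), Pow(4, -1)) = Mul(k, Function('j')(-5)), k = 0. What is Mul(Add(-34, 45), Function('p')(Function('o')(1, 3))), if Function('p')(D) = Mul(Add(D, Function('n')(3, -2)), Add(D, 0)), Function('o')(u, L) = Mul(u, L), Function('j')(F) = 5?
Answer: 99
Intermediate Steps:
Function('n')(C, r) = 0 (Function('n')(C, r) = Mul(-4, Mul(0, 5)) = Mul(-4, 0) = 0)
Function('o')(u, L) = Mul(L, u)
Function('p')(D) = Pow(D, 2) (Function('p')(D) = Mul(Add(D, 0), Add(D, 0)) = Mul(D, D) = Pow(D, 2))
Mul(Add(-34, 45), Function('p')(Function('o')(1, 3))) = Mul(Add(-34, 45), Pow(Mul(3, 1), 2)) = Mul(11, Pow(3, 2)) = Mul(11, 9) = 99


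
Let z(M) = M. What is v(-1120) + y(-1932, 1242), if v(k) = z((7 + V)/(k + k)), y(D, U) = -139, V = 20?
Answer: -311387/2240 ≈ -139.01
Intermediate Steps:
v(k) = 27/(2*k) (v(k) = (7 + 20)/(k + k) = 27/((2*k)) = 27*(1/(2*k)) = 27/(2*k))
v(-1120) + y(-1932, 1242) = (27/2)/(-1120) - 139 = (27/2)*(-1/1120) - 139 = -27/2240 - 139 = -311387/2240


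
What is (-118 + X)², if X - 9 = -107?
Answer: 46656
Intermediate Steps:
X = -98 (X = 9 - 107 = -98)
(-118 + X)² = (-118 - 98)² = (-216)² = 46656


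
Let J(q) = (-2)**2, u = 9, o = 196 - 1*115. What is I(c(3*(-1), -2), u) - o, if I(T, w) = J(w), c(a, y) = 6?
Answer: -77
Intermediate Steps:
o = 81 (o = 196 - 115 = 81)
J(q) = 4
I(T, w) = 4
I(c(3*(-1), -2), u) - o = 4 - 1*81 = 4 - 81 = -77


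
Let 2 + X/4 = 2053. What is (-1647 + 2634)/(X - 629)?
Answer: 329/2525 ≈ 0.13030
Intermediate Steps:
X = 8204 (X = -8 + 4*2053 = -8 + 8212 = 8204)
(-1647 + 2634)/(X - 629) = (-1647 + 2634)/(8204 - 629) = 987/7575 = 987*(1/7575) = 329/2525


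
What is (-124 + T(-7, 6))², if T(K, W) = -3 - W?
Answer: 17689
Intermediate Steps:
(-124 + T(-7, 6))² = (-124 + (-3 - 1*6))² = (-124 + (-3 - 6))² = (-124 - 9)² = (-133)² = 17689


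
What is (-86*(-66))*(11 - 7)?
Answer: 22704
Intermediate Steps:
(-86*(-66))*(11 - 7) = 5676*4 = 22704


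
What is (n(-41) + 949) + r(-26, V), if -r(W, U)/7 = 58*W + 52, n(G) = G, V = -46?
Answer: 11100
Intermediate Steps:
r(W, U) = -364 - 406*W (r(W, U) = -7*(58*W + 52) = -7*(52 + 58*W) = -364 - 406*W)
(n(-41) + 949) + r(-26, V) = (-41 + 949) + (-364 - 406*(-26)) = 908 + (-364 + 10556) = 908 + 10192 = 11100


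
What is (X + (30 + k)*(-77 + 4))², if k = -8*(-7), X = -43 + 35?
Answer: 39513796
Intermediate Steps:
X = -8
k = 56
(X + (30 + k)*(-77 + 4))² = (-8 + (30 + 56)*(-77 + 4))² = (-8 + 86*(-73))² = (-8 - 6278)² = (-6286)² = 39513796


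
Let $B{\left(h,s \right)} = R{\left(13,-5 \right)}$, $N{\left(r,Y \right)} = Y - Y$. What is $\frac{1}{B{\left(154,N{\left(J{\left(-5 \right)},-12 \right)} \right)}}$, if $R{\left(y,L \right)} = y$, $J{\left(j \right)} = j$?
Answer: $\frac{1}{13} \approx 0.076923$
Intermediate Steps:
$N{\left(r,Y \right)} = 0$
$B{\left(h,s \right)} = 13$
$\frac{1}{B{\left(154,N{\left(J{\left(-5 \right)},-12 \right)} \right)}} = \frac{1}{13}$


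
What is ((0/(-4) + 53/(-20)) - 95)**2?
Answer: 3814209/400 ≈ 9535.5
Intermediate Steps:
((0/(-4) + 53/(-20)) - 95)**2 = ((0*(-1/4) + 53*(-1/20)) - 95)**2 = ((0 - 53/20) - 95)**2 = (-53/20 - 95)**2 = (-1953/20)**2 = 3814209/400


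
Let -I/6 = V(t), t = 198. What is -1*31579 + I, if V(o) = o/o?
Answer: -31585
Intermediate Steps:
V(o) = 1
I = -6 (I = -6*1 = -6)
-1*31579 + I = -1*31579 - 6 = -31579 - 6 = -31585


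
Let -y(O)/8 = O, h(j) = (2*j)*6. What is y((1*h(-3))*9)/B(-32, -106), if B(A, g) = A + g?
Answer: -432/23 ≈ -18.783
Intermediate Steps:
h(j) = 12*j
y(O) = -8*O
y((1*h(-3))*9)/B(-32, -106) = (-8*1*(12*(-3))*9)/(-32 - 106) = -8*1*(-36)*9/(-138) = -(-288)*9*(-1/138) = -8*(-324)*(-1/138) = 2592*(-1/138) = -432/23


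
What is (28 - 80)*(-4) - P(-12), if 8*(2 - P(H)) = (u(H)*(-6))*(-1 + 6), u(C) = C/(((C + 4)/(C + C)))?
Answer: 341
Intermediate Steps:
u(C) = 2*C**2/(4 + C) (u(C) = C/(((4 + C)/((2*C)))) = C/(((4 + C)*(1/(2*C)))) = C/(((4 + C)/(2*C))) = C*(2*C/(4 + C)) = 2*C**2/(4 + C))
P(H) = 2 + 15*H**2/(2*(4 + H)) (P(H) = 2 - (2*H**2/(4 + H))*(-6)*(-1 + 6)/8 = 2 - (-12*H**2/(4 + H))*5/8 = 2 - (-15)*H**2/(2*(4 + H)) = 2 + 15*H**2/(2*(4 + H)))
(28 - 80)*(-4) - P(-12) = (28 - 80)*(-4) - (16 + 4*(-12) + 15*(-12)**2)/(2*(4 - 12)) = -52*(-4) - (16 - 48 + 15*144)/(2*(-8)) = 208 - (-1)*(16 - 48 + 2160)/(2*8) = 208 - (-1)*2128/(2*8) = 208 - 1*(-133) = 208 + 133 = 341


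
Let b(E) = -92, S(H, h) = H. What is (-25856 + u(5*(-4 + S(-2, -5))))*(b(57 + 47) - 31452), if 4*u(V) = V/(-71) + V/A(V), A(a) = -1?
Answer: 57890684384/71 ≈ 8.1536e+8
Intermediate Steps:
u(V) = -18*V/71 (u(V) = (V/(-71) + V/(-1))/4 = (V*(-1/71) + V*(-1))/4 = (-V/71 - V)/4 = (-72*V/71)/4 = -18*V/71)
(-25856 + u(5*(-4 + S(-2, -5))))*(b(57 + 47) - 31452) = (-25856 - 90*(-4 - 2)/71)*(-92 - 31452) = (-25856 - 90*(-6)/71)*(-31544) = (-25856 - 18/71*(-30))*(-31544) = (-25856 + 540/71)*(-31544) = -1835236/71*(-31544) = 57890684384/71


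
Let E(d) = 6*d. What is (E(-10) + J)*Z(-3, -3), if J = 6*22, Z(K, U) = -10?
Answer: -720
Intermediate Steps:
J = 132
(E(-10) + J)*Z(-3, -3) = (6*(-10) + 132)*(-10) = (-60 + 132)*(-10) = 72*(-10) = -720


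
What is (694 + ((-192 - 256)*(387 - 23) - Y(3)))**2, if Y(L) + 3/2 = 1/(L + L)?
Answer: 237295636900/9 ≈ 2.6366e+10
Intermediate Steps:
Y(L) = -3/2 + 1/(2*L) (Y(L) = -3/2 + 1/(L + L) = -3/2 + 1/(2*L))
(694 + ((-192 - 256)*(387 - 23) - Y(3)))**2 = (694 + ((-192 - 256)*(387 - 23) - (1 - 3*3)/(2*3)))**2 = (694 + (-448*364 - (1 - 9)/(2*3)))**2 = (694 + (-163072 - (-8)/(2*3)))**2 = (694 + (-163072 - 1*(-4/3)))**2 = (694 + (-163072 + 4/3))**2 = (694 - 489212/3)**2 = (-487130/3)**2 = 237295636900/9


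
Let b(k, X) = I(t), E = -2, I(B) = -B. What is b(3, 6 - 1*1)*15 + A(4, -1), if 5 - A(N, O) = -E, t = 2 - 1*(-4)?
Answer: -87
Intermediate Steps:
t = 6 (t = 2 + 4 = 6)
b(k, X) = -6 (b(k, X) = -1*6 = -6)
A(N, O) = 3 (A(N, O) = 5 - (-1)*(-2) = 5 - 1*2 = 5 - 2 = 3)
b(3, 6 - 1*1)*15 + A(4, -1) = -6*15 + 3 = -90 + 3 = -87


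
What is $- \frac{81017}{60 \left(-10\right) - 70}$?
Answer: $\frac{81017}{670} \approx 120.92$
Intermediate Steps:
$- \frac{81017}{60 \left(-10\right) - 70} = - \frac{81017}{-600 - 70} = - \frac{81017}{-670} = \left(-81017\right) \left(- \frac{1}{670}\right) = \frac{81017}{670}$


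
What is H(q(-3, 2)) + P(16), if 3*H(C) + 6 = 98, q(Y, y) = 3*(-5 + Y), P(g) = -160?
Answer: -388/3 ≈ -129.33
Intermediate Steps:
q(Y, y) = -15 + 3*Y
H(C) = 92/3 (H(C) = -2 + (1/3)*98 = -2 + 98/3 = 92/3)
H(q(-3, 2)) + P(16) = 92/3 - 160 = -388/3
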